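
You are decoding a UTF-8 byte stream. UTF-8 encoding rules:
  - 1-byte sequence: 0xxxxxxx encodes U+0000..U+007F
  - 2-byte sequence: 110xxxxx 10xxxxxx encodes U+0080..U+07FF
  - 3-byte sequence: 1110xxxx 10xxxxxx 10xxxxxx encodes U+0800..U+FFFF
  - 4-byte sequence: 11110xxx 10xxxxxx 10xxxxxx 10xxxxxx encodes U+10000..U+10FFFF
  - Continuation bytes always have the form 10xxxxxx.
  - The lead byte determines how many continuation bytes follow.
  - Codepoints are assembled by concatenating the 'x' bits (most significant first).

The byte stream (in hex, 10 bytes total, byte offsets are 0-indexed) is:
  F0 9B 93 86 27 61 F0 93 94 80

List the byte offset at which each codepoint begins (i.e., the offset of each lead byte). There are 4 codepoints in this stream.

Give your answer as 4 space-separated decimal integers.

Byte[0]=F0: 4-byte lead, need 3 cont bytes. acc=0x0
Byte[1]=9B: continuation. acc=(acc<<6)|0x1B=0x1B
Byte[2]=93: continuation. acc=(acc<<6)|0x13=0x6D3
Byte[3]=86: continuation. acc=(acc<<6)|0x06=0x1B4C6
Completed: cp=U+1B4C6 (starts at byte 0)
Byte[4]=27: 1-byte ASCII. cp=U+0027
Byte[5]=61: 1-byte ASCII. cp=U+0061
Byte[6]=F0: 4-byte lead, need 3 cont bytes. acc=0x0
Byte[7]=93: continuation. acc=(acc<<6)|0x13=0x13
Byte[8]=94: continuation. acc=(acc<<6)|0x14=0x4D4
Byte[9]=80: continuation. acc=(acc<<6)|0x00=0x13500
Completed: cp=U+13500 (starts at byte 6)

Answer: 0 4 5 6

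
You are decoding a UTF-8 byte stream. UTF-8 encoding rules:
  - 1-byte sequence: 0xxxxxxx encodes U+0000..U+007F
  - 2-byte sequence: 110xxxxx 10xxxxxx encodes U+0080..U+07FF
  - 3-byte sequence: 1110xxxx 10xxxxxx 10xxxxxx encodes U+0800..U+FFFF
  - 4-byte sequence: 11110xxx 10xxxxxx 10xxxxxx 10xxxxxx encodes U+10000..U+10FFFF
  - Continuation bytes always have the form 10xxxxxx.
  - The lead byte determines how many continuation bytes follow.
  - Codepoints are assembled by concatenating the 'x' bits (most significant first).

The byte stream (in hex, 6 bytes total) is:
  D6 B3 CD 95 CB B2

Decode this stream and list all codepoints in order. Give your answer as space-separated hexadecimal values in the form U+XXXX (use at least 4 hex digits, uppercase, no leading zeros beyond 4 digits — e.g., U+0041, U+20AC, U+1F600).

Byte[0]=D6: 2-byte lead, need 1 cont bytes. acc=0x16
Byte[1]=B3: continuation. acc=(acc<<6)|0x33=0x5B3
Completed: cp=U+05B3 (starts at byte 0)
Byte[2]=CD: 2-byte lead, need 1 cont bytes. acc=0xD
Byte[3]=95: continuation. acc=(acc<<6)|0x15=0x355
Completed: cp=U+0355 (starts at byte 2)
Byte[4]=CB: 2-byte lead, need 1 cont bytes. acc=0xB
Byte[5]=B2: continuation. acc=(acc<<6)|0x32=0x2F2
Completed: cp=U+02F2 (starts at byte 4)

Answer: U+05B3 U+0355 U+02F2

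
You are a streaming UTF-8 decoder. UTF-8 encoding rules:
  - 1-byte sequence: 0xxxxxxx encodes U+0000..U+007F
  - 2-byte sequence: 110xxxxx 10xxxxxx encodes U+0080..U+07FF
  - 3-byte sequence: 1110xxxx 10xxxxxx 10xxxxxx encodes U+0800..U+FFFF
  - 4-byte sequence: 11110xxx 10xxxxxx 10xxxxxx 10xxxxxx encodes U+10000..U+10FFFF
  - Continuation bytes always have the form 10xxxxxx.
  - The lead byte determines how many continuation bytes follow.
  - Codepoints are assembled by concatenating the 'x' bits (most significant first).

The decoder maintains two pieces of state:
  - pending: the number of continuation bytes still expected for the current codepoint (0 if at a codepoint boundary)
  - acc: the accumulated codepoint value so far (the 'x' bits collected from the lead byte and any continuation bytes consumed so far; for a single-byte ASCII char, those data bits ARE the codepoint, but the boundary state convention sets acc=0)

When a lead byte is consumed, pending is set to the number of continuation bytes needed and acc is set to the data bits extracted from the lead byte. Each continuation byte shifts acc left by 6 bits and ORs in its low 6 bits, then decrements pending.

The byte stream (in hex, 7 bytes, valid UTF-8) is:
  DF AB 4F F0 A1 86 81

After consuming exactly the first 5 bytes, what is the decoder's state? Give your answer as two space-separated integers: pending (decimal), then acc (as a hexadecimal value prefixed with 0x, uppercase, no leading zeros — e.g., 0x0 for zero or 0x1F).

Byte[0]=DF: 2-byte lead. pending=1, acc=0x1F
Byte[1]=AB: continuation. acc=(acc<<6)|0x2B=0x7EB, pending=0
Byte[2]=4F: 1-byte. pending=0, acc=0x0
Byte[3]=F0: 4-byte lead. pending=3, acc=0x0
Byte[4]=A1: continuation. acc=(acc<<6)|0x21=0x21, pending=2

Answer: 2 0x21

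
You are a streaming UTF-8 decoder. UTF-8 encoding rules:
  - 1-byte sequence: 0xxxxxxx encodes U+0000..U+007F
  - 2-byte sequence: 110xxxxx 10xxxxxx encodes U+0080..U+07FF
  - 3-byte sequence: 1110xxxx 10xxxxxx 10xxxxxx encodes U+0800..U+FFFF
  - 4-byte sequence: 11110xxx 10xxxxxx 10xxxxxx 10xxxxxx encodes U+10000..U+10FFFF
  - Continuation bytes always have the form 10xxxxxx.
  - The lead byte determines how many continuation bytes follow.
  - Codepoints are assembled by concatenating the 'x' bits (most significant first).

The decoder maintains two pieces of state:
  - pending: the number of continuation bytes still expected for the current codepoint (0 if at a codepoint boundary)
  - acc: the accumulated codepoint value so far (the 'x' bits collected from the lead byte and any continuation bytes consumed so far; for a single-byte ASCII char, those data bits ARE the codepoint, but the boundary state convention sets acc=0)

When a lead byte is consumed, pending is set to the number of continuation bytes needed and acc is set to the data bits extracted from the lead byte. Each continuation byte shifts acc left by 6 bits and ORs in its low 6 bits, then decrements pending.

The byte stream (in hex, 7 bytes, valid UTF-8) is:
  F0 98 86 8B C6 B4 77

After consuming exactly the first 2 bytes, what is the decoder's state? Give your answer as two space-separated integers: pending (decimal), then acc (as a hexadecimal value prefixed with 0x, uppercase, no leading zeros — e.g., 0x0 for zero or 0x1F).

Byte[0]=F0: 4-byte lead. pending=3, acc=0x0
Byte[1]=98: continuation. acc=(acc<<6)|0x18=0x18, pending=2

Answer: 2 0x18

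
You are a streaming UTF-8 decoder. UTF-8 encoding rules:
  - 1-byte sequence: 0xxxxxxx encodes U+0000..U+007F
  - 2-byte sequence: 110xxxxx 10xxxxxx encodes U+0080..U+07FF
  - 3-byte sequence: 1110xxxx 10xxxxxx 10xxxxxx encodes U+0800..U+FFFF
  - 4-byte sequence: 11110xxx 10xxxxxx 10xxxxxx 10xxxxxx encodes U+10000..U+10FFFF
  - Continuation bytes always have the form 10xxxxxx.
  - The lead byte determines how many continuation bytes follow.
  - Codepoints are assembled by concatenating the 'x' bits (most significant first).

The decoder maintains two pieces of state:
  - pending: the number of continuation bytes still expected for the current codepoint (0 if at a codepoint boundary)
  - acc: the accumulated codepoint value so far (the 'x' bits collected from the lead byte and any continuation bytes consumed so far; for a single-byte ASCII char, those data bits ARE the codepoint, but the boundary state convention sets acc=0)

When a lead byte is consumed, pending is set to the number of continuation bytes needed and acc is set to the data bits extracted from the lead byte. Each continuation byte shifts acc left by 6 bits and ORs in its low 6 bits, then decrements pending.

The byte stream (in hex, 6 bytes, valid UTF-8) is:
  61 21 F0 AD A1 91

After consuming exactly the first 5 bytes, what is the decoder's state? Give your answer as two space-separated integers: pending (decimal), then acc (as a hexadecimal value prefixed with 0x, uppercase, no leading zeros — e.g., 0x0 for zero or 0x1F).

Answer: 1 0xB61

Derivation:
Byte[0]=61: 1-byte. pending=0, acc=0x0
Byte[1]=21: 1-byte. pending=0, acc=0x0
Byte[2]=F0: 4-byte lead. pending=3, acc=0x0
Byte[3]=AD: continuation. acc=(acc<<6)|0x2D=0x2D, pending=2
Byte[4]=A1: continuation. acc=(acc<<6)|0x21=0xB61, pending=1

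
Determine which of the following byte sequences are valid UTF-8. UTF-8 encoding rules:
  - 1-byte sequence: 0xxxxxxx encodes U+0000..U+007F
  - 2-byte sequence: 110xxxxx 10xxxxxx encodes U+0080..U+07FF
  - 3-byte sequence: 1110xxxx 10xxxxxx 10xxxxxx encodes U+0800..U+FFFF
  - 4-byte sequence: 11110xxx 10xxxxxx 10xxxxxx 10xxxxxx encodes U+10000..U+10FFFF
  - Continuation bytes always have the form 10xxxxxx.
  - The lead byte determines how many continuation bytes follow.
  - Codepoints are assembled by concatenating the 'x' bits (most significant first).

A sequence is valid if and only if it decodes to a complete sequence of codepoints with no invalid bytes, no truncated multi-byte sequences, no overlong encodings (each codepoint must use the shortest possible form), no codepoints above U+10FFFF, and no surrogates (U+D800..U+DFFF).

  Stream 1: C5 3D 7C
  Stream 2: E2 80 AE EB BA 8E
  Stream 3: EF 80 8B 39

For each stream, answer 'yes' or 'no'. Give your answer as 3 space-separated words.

Stream 1: error at byte offset 1. INVALID
Stream 2: decodes cleanly. VALID
Stream 3: decodes cleanly. VALID

Answer: no yes yes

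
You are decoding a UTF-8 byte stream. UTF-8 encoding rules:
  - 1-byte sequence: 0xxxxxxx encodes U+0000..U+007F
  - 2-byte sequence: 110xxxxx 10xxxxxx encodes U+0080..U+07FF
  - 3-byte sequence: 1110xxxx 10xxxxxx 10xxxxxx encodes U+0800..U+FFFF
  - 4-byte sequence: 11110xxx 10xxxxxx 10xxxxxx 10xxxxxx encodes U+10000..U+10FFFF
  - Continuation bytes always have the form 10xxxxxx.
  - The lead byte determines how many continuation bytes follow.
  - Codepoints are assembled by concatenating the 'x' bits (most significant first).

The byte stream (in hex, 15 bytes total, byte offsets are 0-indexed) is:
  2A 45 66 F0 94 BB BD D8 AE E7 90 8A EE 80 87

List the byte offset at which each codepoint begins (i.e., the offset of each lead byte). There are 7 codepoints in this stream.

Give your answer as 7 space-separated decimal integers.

Byte[0]=2A: 1-byte ASCII. cp=U+002A
Byte[1]=45: 1-byte ASCII. cp=U+0045
Byte[2]=66: 1-byte ASCII. cp=U+0066
Byte[3]=F0: 4-byte lead, need 3 cont bytes. acc=0x0
Byte[4]=94: continuation. acc=(acc<<6)|0x14=0x14
Byte[5]=BB: continuation. acc=(acc<<6)|0x3B=0x53B
Byte[6]=BD: continuation. acc=(acc<<6)|0x3D=0x14EFD
Completed: cp=U+14EFD (starts at byte 3)
Byte[7]=D8: 2-byte lead, need 1 cont bytes. acc=0x18
Byte[8]=AE: continuation. acc=(acc<<6)|0x2E=0x62E
Completed: cp=U+062E (starts at byte 7)
Byte[9]=E7: 3-byte lead, need 2 cont bytes. acc=0x7
Byte[10]=90: continuation. acc=(acc<<6)|0x10=0x1D0
Byte[11]=8A: continuation. acc=(acc<<6)|0x0A=0x740A
Completed: cp=U+740A (starts at byte 9)
Byte[12]=EE: 3-byte lead, need 2 cont bytes. acc=0xE
Byte[13]=80: continuation. acc=(acc<<6)|0x00=0x380
Byte[14]=87: continuation. acc=(acc<<6)|0x07=0xE007
Completed: cp=U+E007 (starts at byte 12)

Answer: 0 1 2 3 7 9 12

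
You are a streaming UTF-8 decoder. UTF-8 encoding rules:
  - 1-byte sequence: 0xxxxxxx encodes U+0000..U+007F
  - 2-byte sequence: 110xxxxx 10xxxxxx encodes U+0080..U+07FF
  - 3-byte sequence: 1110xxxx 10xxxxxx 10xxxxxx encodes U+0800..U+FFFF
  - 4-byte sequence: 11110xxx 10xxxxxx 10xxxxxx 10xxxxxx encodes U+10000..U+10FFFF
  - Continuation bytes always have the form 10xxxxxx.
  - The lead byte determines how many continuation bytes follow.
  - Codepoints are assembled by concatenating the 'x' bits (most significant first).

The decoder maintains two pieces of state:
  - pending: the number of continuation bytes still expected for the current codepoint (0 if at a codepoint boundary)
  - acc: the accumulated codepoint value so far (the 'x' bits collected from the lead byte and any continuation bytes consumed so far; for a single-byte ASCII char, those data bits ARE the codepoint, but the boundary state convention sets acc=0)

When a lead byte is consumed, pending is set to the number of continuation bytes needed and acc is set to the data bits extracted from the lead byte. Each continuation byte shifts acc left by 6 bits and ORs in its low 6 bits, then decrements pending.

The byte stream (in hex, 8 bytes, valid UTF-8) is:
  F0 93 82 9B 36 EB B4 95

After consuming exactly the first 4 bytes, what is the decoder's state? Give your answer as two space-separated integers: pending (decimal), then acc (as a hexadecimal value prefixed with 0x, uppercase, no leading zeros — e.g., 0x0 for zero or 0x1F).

Answer: 0 0x1309B

Derivation:
Byte[0]=F0: 4-byte lead. pending=3, acc=0x0
Byte[1]=93: continuation. acc=(acc<<6)|0x13=0x13, pending=2
Byte[2]=82: continuation. acc=(acc<<6)|0x02=0x4C2, pending=1
Byte[3]=9B: continuation. acc=(acc<<6)|0x1B=0x1309B, pending=0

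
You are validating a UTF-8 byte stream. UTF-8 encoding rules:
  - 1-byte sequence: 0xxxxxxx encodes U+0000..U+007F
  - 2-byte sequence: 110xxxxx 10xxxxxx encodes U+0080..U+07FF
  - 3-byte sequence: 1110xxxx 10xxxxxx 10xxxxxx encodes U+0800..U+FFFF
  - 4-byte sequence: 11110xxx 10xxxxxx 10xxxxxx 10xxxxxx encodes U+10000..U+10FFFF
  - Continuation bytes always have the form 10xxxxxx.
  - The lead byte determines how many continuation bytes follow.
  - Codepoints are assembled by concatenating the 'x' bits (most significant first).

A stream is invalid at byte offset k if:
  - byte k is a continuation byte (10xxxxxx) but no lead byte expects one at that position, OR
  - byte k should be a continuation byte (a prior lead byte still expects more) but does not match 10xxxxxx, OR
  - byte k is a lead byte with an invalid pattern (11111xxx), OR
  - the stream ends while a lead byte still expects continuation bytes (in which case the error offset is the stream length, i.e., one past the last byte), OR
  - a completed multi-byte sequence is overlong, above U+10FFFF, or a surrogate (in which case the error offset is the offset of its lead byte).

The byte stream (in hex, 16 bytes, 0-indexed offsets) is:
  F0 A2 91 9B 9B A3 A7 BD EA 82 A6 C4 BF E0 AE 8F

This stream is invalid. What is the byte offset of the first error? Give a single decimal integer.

Answer: 4

Derivation:
Byte[0]=F0: 4-byte lead, need 3 cont bytes. acc=0x0
Byte[1]=A2: continuation. acc=(acc<<6)|0x22=0x22
Byte[2]=91: continuation. acc=(acc<<6)|0x11=0x891
Byte[3]=9B: continuation. acc=(acc<<6)|0x1B=0x2245B
Completed: cp=U+2245B (starts at byte 0)
Byte[4]=9B: INVALID lead byte (not 0xxx/110x/1110/11110)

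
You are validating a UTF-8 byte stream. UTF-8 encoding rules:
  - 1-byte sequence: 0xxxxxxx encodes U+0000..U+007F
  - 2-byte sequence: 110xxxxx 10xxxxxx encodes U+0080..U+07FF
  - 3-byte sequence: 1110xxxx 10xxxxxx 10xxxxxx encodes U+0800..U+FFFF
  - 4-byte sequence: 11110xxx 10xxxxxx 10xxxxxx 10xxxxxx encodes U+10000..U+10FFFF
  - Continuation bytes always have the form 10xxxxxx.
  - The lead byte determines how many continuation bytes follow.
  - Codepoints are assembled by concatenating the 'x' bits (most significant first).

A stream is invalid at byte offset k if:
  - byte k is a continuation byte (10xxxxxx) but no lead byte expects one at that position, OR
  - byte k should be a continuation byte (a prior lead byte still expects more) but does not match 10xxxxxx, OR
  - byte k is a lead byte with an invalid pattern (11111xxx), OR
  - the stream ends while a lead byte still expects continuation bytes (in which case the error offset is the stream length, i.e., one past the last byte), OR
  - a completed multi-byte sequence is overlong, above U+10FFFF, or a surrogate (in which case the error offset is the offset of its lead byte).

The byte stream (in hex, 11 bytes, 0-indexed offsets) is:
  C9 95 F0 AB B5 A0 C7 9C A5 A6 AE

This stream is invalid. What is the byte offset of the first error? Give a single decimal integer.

Answer: 8

Derivation:
Byte[0]=C9: 2-byte lead, need 1 cont bytes. acc=0x9
Byte[1]=95: continuation. acc=(acc<<6)|0x15=0x255
Completed: cp=U+0255 (starts at byte 0)
Byte[2]=F0: 4-byte lead, need 3 cont bytes. acc=0x0
Byte[3]=AB: continuation. acc=(acc<<6)|0x2B=0x2B
Byte[4]=B5: continuation. acc=(acc<<6)|0x35=0xAF5
Byte[5]=A0: continuation. acc=(acc<<6)|0x20=0x2BD60
Completed: cp=U+2BD60 (starts at byte 2)
Byte[6]=C7: 2-byte lead, need 1 cont bytes. acc=0x7
Byte[7]=9C: continuation. acc=(acc<<6)|0x1C=0x1DC
Completed: cp=U+01DC (starts at byte 6)
Byte[8]=A5: INVALID lead byte (not 0xxx/110x/1110/11110)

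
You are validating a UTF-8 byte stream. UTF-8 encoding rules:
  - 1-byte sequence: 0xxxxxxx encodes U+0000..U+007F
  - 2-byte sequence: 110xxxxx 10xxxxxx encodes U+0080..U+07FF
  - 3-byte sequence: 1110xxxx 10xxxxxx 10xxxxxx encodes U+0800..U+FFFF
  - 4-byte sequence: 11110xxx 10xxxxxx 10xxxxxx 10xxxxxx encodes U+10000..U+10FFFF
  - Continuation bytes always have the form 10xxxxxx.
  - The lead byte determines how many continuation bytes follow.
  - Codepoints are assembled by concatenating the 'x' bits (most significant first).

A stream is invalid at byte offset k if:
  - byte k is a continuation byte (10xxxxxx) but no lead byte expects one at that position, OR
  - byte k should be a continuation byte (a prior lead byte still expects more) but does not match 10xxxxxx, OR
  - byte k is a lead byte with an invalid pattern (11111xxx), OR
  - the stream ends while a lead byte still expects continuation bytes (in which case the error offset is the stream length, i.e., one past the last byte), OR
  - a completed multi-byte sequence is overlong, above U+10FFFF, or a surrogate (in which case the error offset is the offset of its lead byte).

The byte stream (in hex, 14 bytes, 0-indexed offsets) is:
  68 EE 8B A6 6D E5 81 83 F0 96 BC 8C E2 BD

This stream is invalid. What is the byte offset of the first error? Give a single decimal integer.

Answer: 14

Derivation:
Byte[0]=68: 1-byte ASCII. cp=U+0068
Byte[1]=EE: 3-byte lead, need 2 cont bytes. acc=0xE
Byte[2]=8B: continuation. acc=(acc<<6)|0x0B=0x38B
Byte[3]=A6: continuation. acc=(acc<<6)|0x26=0xE2E6
Completed: cp=U+E2E6 (starts at byte 1)
Byte[4]=6D: 1-byte ASCII. cp=U+006D
Byte[5]=E5: 3-byte lead, need 2 cont bytes. acc=0x5
Byte[6]=81: continuation. acc=(acc<<6)|0x01=0x141
Byte[7]=83: continuation. acc=(acc<<6)|0x03=0x5043
Completed: cp=U+5043 (starts at byte 5)
Byte[8]=F0: 4-byte lead, need 3 cont bytes. acc=0x0
Byte[9]=96: continuation. acc=(acc<<6)|0x16=0x16
Byte[10]=BC: continuation. acc=(acc<<6)|0x3C=0x5BC
Byte[11]=8C: continuation. acc=(acc<<6)|0x0C=0x16F0C
Completed: cp=U+16F0C (starts at byte 8)
Byte[12]=E2: 3-byte lead, need 2 cont bytes. acc=0x2
Byte[13]=BD: continuation. acc=(acc<<6)|0x3D=0xBD
Byte[14]: stream ended, expected continuation. INVALID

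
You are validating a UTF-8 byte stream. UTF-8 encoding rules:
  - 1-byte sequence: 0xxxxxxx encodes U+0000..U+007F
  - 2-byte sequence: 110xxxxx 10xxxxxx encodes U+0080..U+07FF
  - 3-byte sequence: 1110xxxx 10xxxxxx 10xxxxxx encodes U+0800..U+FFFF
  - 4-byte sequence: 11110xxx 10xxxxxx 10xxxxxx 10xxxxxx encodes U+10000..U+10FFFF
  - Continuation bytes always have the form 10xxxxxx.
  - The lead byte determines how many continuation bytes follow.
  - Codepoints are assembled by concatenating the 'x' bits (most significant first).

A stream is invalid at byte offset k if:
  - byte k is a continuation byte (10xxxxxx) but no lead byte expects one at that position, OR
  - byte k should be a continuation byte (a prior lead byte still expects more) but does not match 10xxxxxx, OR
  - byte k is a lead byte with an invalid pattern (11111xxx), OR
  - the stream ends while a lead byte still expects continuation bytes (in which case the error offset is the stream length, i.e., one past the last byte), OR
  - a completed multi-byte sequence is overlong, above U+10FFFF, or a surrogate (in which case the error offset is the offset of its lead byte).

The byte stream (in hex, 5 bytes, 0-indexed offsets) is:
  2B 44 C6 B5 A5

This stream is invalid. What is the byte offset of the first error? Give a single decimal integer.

Answer: 4

Derivation:
Byte[0]=2B: 1-byte ASCII. cp=U+002B
Byte[1]=44: 1-byte ASCII. cp=U+0044
Byte[2]=C6: 2-byte lead, need 1 cont bytes. acc=0x6
Byte[3]=B5: continuation. acc=(acc<<6)|0x35=0x1B5
Completed: cp=U+01B5 (starts at byte 2)
Byte[4]=A5: INVALID lead byte (not 0xxx/110x/1110/11110)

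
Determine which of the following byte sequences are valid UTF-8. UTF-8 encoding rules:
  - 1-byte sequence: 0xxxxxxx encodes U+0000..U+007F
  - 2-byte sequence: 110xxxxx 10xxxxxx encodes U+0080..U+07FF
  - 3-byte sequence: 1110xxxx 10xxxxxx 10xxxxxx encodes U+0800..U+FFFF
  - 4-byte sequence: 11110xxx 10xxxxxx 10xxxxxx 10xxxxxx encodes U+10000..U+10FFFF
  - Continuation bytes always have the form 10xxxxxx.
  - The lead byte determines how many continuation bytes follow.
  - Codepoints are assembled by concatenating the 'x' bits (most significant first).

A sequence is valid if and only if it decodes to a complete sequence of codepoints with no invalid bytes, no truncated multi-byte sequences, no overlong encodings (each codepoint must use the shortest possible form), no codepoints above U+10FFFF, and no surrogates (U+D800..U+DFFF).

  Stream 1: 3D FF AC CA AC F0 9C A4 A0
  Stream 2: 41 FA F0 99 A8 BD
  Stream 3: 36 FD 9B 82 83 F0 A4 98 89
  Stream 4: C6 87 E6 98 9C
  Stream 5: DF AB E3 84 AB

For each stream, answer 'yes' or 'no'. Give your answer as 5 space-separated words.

Answer: no no no yes yes

Derivation:
Stream 1: error at byte offset 1. INVALID
Stream 2: error at byte offset 1. INVALID
Stream 3: error at byte offset 1. INVALID
Stream 4: decodes cleanly. VALID
Stream 5: decodes cleanly. VALID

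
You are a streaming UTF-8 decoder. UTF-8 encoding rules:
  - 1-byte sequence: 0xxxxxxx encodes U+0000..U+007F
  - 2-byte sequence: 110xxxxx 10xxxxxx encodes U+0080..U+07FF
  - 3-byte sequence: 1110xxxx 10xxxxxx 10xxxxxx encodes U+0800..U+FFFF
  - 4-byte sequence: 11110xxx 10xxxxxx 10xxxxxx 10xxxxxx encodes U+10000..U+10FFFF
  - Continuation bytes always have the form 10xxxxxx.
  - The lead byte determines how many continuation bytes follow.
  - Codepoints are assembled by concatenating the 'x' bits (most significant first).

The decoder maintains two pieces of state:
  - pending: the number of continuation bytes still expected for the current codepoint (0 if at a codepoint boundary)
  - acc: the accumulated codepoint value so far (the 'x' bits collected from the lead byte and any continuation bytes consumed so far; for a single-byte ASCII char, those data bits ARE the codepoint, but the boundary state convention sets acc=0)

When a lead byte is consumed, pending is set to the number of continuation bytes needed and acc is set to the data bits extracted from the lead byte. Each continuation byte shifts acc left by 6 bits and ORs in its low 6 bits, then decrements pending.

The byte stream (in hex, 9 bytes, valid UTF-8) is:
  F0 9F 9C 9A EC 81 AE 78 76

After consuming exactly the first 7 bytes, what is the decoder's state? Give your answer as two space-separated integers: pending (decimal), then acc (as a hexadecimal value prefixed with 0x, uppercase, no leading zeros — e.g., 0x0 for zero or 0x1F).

Answer: 0 0xC06E

Derivation:
Byte[0]=F0: 4-byte lead. pending=3, acc=0x0
Byte[1]=9F: continuation. acc=(acc<<6)|0x1F=0x1F, pending=2
Byte[2]=9C: continuation. acc=(acc<<6)|0x1C=0x7DC, pending=1
Byte[3]=9A: continuation. acc=(acc<<6)|0x1A=0x1F71A, pending=0
Byte[4]=EC: 3-byte lead. pending=2, acc=0xC
Byte[5]=81: continuation. acc=(acc<<6)|0x01=0x301, pending=1
Byte[6]=AE: continuation. acc=(acc<<6)|0x2E=0xC06E, pending=0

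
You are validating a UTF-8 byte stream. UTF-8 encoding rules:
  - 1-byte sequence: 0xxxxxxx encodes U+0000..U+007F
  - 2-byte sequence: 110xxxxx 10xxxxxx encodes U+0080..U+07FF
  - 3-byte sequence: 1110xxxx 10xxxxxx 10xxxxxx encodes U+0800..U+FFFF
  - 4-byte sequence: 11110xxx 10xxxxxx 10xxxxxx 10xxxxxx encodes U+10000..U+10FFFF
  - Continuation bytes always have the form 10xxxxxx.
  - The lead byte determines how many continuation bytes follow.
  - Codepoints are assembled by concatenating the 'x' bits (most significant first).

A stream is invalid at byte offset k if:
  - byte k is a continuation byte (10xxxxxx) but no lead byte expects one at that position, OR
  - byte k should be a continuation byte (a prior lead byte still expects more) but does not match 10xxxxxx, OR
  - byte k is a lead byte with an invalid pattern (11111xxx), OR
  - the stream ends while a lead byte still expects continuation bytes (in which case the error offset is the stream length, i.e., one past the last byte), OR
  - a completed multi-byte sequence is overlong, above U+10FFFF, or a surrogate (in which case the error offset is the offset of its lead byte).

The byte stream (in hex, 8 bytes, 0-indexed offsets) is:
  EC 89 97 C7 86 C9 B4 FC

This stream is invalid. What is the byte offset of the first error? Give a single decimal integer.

Byte[0]=EC: 3-byte lead, need 2 cont bytes. acc=0xC
Byte[1]=89: continuation. acc=(acc<<6)|0x09=0x309
Byte[2]=97: continuation. acc=(acc<<6)|0x17=0xC257
Completed: cp=U+C257 (starts at byte 0)
Byte[3]=C7: 2-byte lead, need 1 cont bytes. acc=0x7
Byte[4]=86: continuation. acc=(acc<<6)|0x06=0x1C6
Completed: cp=U+01C6 (starts at byte 3)
Byte[5]=C9: 2-byte lead, need 1 cont bytes. acc=0x9
Byte[6]=B4: continuation. acc=(acc<<6)|0x34=0x274
Completed: cp=U+0274 (starts at byte 5)
Byte[7]=FC: INVALID lead byte (not 0xxx/110x/1110/11110)

Answer: 7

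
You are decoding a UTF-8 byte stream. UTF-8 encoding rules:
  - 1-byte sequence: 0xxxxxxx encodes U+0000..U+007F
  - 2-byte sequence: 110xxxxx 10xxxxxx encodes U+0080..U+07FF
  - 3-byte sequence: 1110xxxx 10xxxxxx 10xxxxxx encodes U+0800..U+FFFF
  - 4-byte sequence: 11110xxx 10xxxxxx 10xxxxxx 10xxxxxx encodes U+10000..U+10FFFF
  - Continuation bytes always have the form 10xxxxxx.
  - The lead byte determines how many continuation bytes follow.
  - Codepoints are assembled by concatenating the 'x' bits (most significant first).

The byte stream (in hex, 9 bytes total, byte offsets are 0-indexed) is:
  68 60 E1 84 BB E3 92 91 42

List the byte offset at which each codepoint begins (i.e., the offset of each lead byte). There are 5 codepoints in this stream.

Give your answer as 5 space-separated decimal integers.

Answer: 0 1 2 5 8

Derivation:
Byte[0]=68: 1-byte ASCII. cp=U+0068
Byte[1]=60: 1-byte ASCII. cp=U+0060
Byte[2]=E1: 3-byte lead, need 2 cont bytes. acc=0x1
Byte[3]=84: continuation. acc=(acc<<6)|0x04=0x44
Byte[4]=BB: continuation. acc=(acc<<6)|0x3B=0x113B
Completed: cp=U+113B (starts at byte 2)
Byte[5]=E3: 3-byte lead, need 2 cont bytes. acc=0x3
Byte[6]=92: continuation. acc=(acc<<6)|0x12=0xD2
Byte[7]=91: continuation. acc=(acc<<6)|0x11=0x3491
Completed: cp=U+3491 (starts at byte 5)
Byte[8]=42: 1-byte ASCII. cp=U+0042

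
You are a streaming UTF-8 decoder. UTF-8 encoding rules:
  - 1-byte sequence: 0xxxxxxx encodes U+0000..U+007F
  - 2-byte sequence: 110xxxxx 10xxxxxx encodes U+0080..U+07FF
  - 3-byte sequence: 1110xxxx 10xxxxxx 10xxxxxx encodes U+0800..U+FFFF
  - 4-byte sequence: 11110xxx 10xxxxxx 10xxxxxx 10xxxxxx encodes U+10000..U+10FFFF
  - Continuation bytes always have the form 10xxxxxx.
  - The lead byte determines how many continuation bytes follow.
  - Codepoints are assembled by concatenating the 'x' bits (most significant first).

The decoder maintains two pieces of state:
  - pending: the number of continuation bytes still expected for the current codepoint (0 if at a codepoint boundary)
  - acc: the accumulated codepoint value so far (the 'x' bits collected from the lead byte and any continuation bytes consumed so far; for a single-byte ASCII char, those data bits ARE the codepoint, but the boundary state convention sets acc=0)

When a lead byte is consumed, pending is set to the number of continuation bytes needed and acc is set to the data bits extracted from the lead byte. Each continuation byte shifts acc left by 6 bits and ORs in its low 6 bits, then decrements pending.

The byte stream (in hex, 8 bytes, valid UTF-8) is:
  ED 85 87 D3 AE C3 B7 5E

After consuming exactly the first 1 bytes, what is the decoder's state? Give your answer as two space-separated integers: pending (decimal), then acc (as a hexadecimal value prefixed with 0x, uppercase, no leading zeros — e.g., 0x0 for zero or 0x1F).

Byte[0]=ED: 3-byte lead. pending=2, acc=0xD

Answer: 2 0xD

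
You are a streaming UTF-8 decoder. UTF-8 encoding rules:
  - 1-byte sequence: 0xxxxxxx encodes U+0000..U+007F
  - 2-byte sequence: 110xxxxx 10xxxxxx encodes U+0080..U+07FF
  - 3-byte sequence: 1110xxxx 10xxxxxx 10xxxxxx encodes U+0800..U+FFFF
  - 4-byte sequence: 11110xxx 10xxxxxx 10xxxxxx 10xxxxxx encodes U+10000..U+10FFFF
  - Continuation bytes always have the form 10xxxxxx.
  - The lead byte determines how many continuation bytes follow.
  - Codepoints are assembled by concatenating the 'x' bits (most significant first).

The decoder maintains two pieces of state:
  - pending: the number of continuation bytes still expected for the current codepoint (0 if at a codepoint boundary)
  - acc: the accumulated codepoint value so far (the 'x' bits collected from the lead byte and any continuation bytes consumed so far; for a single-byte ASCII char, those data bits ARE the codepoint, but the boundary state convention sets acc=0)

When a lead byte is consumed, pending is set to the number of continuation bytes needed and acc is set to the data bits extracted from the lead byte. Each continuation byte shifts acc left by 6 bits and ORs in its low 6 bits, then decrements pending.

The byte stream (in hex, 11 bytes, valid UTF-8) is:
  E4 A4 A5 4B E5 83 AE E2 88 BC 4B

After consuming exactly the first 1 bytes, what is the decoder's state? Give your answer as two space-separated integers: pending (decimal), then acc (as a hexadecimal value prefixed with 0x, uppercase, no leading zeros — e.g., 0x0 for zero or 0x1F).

Byte[0]=E4: 3-byte lead. pending=2, acc=0x4

Answer: 2 0x4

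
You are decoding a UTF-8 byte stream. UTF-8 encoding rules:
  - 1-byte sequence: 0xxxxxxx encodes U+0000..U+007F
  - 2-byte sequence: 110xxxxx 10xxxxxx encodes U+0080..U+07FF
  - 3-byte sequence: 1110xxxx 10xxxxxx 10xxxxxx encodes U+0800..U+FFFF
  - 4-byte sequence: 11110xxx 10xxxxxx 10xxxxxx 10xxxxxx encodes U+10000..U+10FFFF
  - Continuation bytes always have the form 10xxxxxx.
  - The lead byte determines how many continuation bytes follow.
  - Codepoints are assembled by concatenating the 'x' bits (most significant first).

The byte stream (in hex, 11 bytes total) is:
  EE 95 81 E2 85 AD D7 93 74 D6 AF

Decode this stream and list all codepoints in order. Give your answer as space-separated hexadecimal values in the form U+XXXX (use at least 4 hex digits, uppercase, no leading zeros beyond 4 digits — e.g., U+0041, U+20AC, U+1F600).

Byte[0]=EE: 3-byte lead, need 2 cont bytes. acc=0xE
Byte[1]=95: continuation. acc=(acc<<6)|0x15=0x395
Byte[2]=81: continuation. acc=(acc<<6)|0x01=0xE541
Completed: cp=U+E541 (starts at byte 0)
Byte[3]=E2: 3-byte lead, need 2 cont bytes. acc=0x2
Byte[4]=85: continuation. acc=(acc<<6)|0x05=0x85
Byte[5]=AD: continuation. acc=(acc<<6)|0x2D=0x216D
Completed: cp=U+216D (starts at byte 3)
Byte[6]=D7: 2-byte lead, need 1 cont bytes. acc=0x17
Byte[7]=93: continuation. acc=(acc<<6)|0x13=0x5D3
Completed: cp=U+05D3 (starts at byte 6)
Byte[8]=74: 1-byte ASCII. cp=U+0074
Byte[9]=D6: 2-byte lead, need 1 cont bytes. acc=0x16
Byte[10]=AF: continuation. acc=(acc<<6)|0x2F=0x5AF
Completed: cp=U+05AF (starts at byte 9)

Answer: U+E541 U+216D U+05D3 U+0074 U+05AF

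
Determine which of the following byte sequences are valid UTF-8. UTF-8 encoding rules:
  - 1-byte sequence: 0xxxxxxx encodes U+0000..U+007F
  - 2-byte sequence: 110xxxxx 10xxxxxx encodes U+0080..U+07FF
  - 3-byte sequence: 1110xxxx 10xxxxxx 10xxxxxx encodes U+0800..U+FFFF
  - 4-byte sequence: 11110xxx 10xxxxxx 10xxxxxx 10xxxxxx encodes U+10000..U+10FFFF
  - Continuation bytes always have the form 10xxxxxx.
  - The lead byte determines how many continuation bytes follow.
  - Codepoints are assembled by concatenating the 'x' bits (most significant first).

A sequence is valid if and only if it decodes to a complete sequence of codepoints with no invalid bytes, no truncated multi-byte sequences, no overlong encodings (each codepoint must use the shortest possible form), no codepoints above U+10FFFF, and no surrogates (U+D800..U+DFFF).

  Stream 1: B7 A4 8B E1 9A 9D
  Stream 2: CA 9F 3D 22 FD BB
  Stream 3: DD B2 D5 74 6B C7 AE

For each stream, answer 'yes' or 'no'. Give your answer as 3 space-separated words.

Answer: no no no

Derivation:
Stream 1: error at byte offset 0. INVALID
Stream 2: error at byte offset 4. INVALID
Stream 3: error at byte offset 3. INVALID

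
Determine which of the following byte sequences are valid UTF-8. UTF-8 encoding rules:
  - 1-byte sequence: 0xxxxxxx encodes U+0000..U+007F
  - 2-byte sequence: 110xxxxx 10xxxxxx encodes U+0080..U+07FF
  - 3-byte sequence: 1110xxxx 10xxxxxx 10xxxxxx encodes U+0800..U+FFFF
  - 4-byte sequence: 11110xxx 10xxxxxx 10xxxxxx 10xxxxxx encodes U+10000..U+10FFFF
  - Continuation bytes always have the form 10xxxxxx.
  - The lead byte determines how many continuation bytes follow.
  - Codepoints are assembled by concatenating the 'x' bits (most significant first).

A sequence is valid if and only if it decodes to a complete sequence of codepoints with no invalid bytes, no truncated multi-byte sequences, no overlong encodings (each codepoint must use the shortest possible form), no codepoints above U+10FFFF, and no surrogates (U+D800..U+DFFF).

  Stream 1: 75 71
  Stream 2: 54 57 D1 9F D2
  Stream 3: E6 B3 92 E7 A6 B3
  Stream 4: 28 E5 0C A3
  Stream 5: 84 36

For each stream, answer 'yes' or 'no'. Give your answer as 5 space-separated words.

Answer: yes no yes no no

Derivation:
Stream 1: decodes cleanly. VALID
Stream 2: error at byte offset 5. INVALID
Stream 3: decodes cleanly. VALID
Stream 4: error at byte offset 2. INVALID
Stream 5: error at byte offset 0. INVALID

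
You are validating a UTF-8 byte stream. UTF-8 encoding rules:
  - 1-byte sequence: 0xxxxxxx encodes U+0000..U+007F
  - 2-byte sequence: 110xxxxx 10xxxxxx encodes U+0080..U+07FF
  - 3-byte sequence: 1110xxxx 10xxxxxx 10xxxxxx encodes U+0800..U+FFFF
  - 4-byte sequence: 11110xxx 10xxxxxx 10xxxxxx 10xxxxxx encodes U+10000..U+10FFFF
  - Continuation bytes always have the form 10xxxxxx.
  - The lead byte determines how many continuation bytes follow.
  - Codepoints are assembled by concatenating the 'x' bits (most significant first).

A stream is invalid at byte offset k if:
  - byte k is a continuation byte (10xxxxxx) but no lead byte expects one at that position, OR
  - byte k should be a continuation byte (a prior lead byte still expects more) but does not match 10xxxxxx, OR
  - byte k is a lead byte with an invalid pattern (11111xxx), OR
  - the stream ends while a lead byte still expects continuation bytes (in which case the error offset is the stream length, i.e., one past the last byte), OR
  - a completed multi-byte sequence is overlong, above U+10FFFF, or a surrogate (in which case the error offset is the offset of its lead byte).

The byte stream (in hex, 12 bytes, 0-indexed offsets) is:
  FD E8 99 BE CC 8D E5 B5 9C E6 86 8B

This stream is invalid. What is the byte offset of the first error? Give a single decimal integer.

Byte[0]=FD: INVALID lead byte (not 0xxx/110x/1110/11110)

Answer: 0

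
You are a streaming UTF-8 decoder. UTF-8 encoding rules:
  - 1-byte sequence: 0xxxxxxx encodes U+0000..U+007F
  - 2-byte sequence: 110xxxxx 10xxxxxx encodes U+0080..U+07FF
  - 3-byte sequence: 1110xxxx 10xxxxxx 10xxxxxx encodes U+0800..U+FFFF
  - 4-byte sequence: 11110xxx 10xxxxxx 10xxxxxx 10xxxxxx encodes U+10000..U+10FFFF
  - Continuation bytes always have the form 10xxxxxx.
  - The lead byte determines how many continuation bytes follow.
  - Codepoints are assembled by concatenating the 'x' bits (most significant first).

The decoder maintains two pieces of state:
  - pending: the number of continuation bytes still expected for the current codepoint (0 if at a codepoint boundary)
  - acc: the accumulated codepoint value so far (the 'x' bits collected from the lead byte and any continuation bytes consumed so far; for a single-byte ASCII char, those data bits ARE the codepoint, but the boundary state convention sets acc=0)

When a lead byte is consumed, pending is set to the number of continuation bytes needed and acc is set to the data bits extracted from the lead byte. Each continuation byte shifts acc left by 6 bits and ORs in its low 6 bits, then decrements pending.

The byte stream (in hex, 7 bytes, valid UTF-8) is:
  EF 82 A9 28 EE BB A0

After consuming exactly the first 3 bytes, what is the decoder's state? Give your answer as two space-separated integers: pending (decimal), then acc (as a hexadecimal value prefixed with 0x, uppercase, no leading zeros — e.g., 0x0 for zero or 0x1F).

Answer: 0 0xF0A9

Derivation:
Byte[0]=EF: 3-byte lead. pending=2, acc=0xF
Byte[1]=82: continuation. acc=(acc<<6)|0x02=0x3C2, pending=1
Byte[2]=A9: continuation. acc=(acc<<6)|0x29=0xF0A9, pending=0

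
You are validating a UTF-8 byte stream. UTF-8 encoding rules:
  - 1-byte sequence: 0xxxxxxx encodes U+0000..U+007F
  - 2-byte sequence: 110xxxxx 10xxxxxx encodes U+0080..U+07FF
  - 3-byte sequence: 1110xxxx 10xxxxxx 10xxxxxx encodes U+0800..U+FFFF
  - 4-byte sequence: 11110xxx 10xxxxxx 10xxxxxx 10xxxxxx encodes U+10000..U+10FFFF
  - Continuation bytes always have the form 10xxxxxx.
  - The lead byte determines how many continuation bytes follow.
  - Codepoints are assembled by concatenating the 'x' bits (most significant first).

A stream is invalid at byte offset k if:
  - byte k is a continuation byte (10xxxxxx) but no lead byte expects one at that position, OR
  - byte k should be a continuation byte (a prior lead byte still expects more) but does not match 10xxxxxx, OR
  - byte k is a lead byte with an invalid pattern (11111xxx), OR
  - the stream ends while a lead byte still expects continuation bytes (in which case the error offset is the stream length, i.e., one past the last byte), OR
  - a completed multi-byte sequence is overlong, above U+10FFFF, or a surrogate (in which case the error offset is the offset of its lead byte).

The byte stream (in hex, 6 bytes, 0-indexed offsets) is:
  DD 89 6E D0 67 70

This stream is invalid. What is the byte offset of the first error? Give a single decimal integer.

Answer: 4

Derivation:
Byte[0]=DD: 2-byte lead, need 1 cont bytes. acc=0x1D
Byte[1]=89: continuation. acc=(acc<<6)|0x09=0x749
Completed: cp=U+0749 (starts at byte 0)
Byte[2]=6E: 1-byte ASCII. cp=U+006E
Byte[3]=D0: 2-byte lead, need 1 cont bytes. acc=0x10
Byte[4]=67: expected 10xxxxxx continuation. INVALID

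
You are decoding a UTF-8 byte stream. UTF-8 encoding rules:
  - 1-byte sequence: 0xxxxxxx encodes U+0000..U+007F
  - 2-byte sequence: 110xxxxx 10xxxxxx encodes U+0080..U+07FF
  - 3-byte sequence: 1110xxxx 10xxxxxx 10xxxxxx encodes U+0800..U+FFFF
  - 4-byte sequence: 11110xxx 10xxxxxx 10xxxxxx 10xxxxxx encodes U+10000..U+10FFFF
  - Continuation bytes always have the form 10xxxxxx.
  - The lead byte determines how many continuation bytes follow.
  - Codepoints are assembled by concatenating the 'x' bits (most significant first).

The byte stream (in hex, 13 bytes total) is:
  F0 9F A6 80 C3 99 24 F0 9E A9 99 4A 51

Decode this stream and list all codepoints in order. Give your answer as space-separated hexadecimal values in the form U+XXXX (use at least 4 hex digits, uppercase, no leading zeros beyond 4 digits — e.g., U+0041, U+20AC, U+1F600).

Answer: U+1F980 U+00D9 U+0024 U+1EA59 U+004A U+0051

Derivation:
Byte[0]=F0: 4-byte lead, need 3 cont bytes. acc=0x0
Byte[1]=9F: continuation. acc=(acc<<6)|0x1F=0x1F
Byte[2]=A6: continuation. acc=(acc<<6)|0x26=0x7E6
Byte[3]=80: continuation. acc=(acc<<6)|0x00=0x1F980
Completed: cp=U+1F980 (starts at byte 0)
Byte[4]=C3: 2-byte lead, need 1 cont bytes. acc=0x3
Byte[5]=99: continuation. acc=(acc<<6)|0x19=0xD9
Completed: cp=U+00D9 (starts at byte 4)
Byte[6]=24: 1-byte ASCII. cp=U+0024
Byte[7]=F0: 4-byte lead, need 3 cont bytes. acc=0x0
Byte[8]=9E: continuation. acc=(acc<<6)|0x1E=0x1E
Byte[9]=A9: continuation. acc=(acc<<6)|0x29=0x7A9
Byte[10]=99: continuation. acc=(acc<<6)|0x19=0x1EA59
Completed: cp=U+1EA59 (starts at byte 7)
Byte[11]=4A: 1-byte ASCII. cp=U+004A
Byte[12]=51: 1-byte ASCII. cp=U+0051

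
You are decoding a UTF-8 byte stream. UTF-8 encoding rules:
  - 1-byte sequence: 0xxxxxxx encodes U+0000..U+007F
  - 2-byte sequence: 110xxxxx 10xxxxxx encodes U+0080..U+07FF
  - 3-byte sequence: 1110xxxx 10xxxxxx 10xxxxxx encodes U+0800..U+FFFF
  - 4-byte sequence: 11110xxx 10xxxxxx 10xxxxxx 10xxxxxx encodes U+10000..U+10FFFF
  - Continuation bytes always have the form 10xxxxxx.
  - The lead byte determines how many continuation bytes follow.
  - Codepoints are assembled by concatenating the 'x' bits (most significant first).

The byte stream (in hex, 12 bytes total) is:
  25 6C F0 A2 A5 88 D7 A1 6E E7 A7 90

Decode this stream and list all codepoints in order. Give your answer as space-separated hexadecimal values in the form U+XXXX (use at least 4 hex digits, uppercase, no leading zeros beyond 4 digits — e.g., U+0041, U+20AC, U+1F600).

Byte[0]=25: 1-byte ASCII. cp=U+0025
Byte[1]=6C: 1-byte ASCII. cp=U+006C
Byte[2]=F0: 4-byte lead, need 3 cont bytes. acc=0x0
Byte[3]=A2: continuation. acc=(acc<<6)|0x22=0x22
Byte[4]=A5: continuation. acc=(acc<<6)|0x25=0x8A5
Byte[5]=88: continuation. acc=(acc<<6)|0x08=0x22948
Completed: cp=U+22948 (starts at byte 2)
Byte[6]=D7: 2-byte lead, need 1 cont bytes. acc=0x17
Byte[7]=A1: continuation. acc=(acc<<6)|0x21=0x5E1
Completed: cp=U+05E1 (starts at byte 6)
Byte[8]=6E: 1-byte ASCII. cp=U+006E
Byte[9]=E7: 3-byte lead, need 2 cont bytes. acc=0x7
Byte[10]=A7: continuation. acc=(acc<<6)|0x27=0x1E7
Byte[11]=90: continuation. acc=(acc<<6)|0x10=0x79D0
Completed: cp=U+79D0 (starts at byte 9)

Answer: U+0025 U+006C U+22948 U+05E1 U+006E U+79D0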